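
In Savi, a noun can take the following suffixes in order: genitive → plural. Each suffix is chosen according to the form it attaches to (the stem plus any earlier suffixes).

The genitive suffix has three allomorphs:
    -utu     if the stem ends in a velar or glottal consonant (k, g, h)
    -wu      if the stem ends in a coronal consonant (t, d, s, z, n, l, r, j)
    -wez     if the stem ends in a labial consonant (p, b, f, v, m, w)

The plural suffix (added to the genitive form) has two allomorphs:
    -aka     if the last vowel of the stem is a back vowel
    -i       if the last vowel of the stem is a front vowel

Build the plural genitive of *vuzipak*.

vuzipakutuaka

*vuzipak* — final consonant /k/ (velar/glottal) → -utu → *vuzipakutu*.
The genitive form *vuzipakutu* — last vowel /u/ (a back vowel) → -aka → *vuzipakutuaka*.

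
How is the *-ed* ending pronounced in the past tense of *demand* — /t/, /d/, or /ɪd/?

The stem *demand* ends in /t/ or /d/.
The -ed suffix is realized as /ɪd/ after /t, d/; as /t/ after other voiceless consonants; and as /d/ after other voiced sounds.
So -ed on *demand* is pronounced /ɪd/.

/ɪd/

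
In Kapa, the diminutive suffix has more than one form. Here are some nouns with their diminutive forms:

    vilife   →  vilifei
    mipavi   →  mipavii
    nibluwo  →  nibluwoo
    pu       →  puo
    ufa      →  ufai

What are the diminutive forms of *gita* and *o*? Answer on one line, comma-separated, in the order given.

gitai, oo

Looking at the last vowel of each stem: -o when the last vowel of the stem is a rounded vowel (*nibluwo*, *pu*); -i when the last vowel of the stem is an unrounded vowel (*vilife*, *mipavi*, *ufa*).
Since the last vowel of *gita* is /a/ (an unrounded vowel), it takes -i, giving *gitai*.
The last vowel of *o* is /o/, which is a rounded vowel, so the suffix is -o, giving *oo*.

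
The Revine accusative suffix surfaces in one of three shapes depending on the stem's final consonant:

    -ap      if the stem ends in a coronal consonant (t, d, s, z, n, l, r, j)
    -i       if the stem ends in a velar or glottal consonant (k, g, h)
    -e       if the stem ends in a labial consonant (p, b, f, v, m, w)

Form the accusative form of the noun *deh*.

dehi

*deh* — final consonant /h/ (velar/glottal) → -i → *dehi*.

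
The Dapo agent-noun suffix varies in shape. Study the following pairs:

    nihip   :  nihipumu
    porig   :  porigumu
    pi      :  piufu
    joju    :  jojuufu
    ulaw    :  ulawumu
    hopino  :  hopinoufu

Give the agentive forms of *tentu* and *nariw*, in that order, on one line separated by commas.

tentuufu, nariwumu

The alternation tracks the final sound of the stem — -umu when the stem ends in a consonant (*nihip*, *porig*, *ulaw*); -ufu when the stem ends in a vowel (*pi*, *joju*, *hopino*).
*tentu*: final sound = /u/, a vowel → -ufu → *tentuufu*.
The final sound of *nariw* is /w/, which is a consonant, so the suffix is -umu, giving *nariwumu*.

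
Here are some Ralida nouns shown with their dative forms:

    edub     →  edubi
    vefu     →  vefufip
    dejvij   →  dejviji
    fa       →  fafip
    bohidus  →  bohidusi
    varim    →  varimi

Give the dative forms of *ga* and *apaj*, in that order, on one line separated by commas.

The suffix is conditioned by the final sound: -i when the stem ends in a consonant (*edub*, *dejvij*, *bohidus*, *varim*); -fip when the stem ends in a vowel (*vefu*, *fa*).
*ga*: final sound = /a/, a vowel → -fip → *gafip*.
Since the final sound of *apaj* is /j/ (a consonant), it takes -i, giving *apaji*.

gafip, apaji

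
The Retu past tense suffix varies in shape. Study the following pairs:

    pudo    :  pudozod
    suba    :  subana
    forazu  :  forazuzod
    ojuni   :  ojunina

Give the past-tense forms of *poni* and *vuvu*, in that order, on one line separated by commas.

The suffix is conditioned by the last vowel: -zod when the last vowel of the stem is a rounded vowel (*pudo*, *forazu*); -na when the last vowel of the stem is an unrounded vowel (*suba*, *ojuni*).
*poni*: last vowel = /i/, an unrounded vowel → -na → *ponina*.
The last vowel of *vuvu* is /u/, which is a rounded vowel, so the suffix is -zod, giving *vuvuzod*.

ponina, vuvuzod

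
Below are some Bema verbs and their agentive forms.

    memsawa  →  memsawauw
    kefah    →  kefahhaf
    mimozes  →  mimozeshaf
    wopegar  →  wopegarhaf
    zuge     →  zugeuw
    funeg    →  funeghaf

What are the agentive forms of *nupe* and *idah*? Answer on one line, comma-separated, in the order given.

nupeuw, idahhaf

The suffix is conditioned by the final sound: -haf when the stem ends in a consonant (*kefah*, *mimozes*, *wopegar*, *funeg*); -uw when the stem ends in a vowel (*memsawa*, *zuge*).
*nupe*: final sound = /e/, a vowel → -uw → *nupeuw*.
Since the final sound of *idah* is /h/ (a consonant), it takes -haf, giving *idahhaf*.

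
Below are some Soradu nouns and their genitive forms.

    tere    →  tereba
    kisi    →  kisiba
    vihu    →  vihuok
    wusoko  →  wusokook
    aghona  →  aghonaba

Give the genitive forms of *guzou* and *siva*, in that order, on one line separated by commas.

The pattern is rounding harmony: -ok when the last vowel of the stem is a rounded vowel (*vihu*, *wusoko*); -ba when the last vowel of the stem is an unrounded vowel (*tere*, *kisi*, *aghona*).
Since the last vowel of *guzou* is /u/ (a rounded vowel), it takes -ok, giving *guzouok*.
*siva* — last vowel /a/ (an unrounded vowel) → -ba → *sivaba*.

guzouok, sivaba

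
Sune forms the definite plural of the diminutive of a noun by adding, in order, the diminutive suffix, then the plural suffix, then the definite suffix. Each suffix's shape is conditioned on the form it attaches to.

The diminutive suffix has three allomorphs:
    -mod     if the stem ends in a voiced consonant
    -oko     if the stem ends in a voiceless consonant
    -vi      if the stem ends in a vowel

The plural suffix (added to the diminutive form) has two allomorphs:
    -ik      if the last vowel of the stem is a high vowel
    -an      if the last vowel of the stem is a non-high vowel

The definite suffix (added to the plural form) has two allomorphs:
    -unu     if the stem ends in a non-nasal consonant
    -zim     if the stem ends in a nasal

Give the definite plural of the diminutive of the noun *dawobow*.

*dawobow*: final sound = /w/, a voiced consonant → -mod → *dawobowmod*.
The diminutive form *dawobowmod* — last vowel /o/ (a non-high vowel) → -an → *dawobowmodan*.
The final consonant of the plural form *dawobowmodan* is /n/, which is a nasal, so the definite suffix is -zim, giving *dawobowmodanzim*.

dawobowmodanzim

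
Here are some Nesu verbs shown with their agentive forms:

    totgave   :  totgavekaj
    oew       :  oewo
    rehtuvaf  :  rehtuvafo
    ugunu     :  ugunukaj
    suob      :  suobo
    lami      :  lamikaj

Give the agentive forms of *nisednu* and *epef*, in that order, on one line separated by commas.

nisednukaj, epefo

The pattern is consonant vs. vowel: -o when the stem ends in a consonant (*oew*, *rehtuvaf*, *suob*); -kaj when the stem ends in a vowel (*totgave*, *ugunu*, *lami*).
Since the final sound of *nisednu* is /u/ (a vowel), it takes -kaj, giving *nisednukaj*.
The final sound of *epef* is /f/, which is a consonant, so the suffix is -o, giving *epefo*.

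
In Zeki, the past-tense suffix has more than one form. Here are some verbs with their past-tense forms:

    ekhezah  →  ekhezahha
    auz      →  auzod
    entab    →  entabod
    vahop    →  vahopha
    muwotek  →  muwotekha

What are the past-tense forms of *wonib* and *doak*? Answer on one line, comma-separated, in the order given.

wonibod, doakha

The pattern is voicing of the final consonant: -ha when the stem ends in a voiceless consonant (*ekhezah*, *vahop*, *muwotek*); -od when the stem ends in a voiced consonant (*auz*, *entab*).
Since the final consonant of *wonib* is /b/ (voiced), it takes -od, giving *wonibod*.
Since the final consonant of *doak* is /k/ (voiceless), it takes -ha, giving *doakha*.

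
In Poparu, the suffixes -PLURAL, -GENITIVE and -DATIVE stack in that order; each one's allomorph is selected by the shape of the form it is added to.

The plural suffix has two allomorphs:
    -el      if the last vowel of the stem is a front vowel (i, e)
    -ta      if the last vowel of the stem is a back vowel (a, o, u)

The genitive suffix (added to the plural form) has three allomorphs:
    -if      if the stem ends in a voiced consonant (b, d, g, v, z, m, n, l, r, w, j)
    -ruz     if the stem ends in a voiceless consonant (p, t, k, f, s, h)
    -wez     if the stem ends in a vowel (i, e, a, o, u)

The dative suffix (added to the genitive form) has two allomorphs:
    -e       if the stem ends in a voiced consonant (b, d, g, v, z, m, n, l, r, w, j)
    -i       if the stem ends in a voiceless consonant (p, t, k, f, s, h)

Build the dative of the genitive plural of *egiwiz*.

egiwizelifi

Since the last vowel of *egiwiz* is /i/ (a front vowel), it takes -el, giving *egiwizel*.
The plural form *egiwizel*: final sound = /l/, a voiced consonant → -if → *egiwizelif*.
The genitive form *egiwizelif*: final consonant = /f/, voiceless → -i → *egiwizelifi*.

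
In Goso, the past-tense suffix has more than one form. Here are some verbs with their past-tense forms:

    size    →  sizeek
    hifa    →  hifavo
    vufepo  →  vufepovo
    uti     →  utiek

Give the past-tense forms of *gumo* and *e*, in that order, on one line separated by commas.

gumovo, eek

The alternation tracks the last vowel of the stem — -ek when the last vowel of the stem is a front vowel (*size*, *uti*); -vo when the last vowel of the stem is a back vowel (*hifa*, *vufepo*).
Since the last vowel of *gumo* is /o/ (a back vowel), it takes -vo, giving *gumovo*.
The last vowel of *e* is /e/, which is a front vowel, so the suffix is -ek, giving *eek*.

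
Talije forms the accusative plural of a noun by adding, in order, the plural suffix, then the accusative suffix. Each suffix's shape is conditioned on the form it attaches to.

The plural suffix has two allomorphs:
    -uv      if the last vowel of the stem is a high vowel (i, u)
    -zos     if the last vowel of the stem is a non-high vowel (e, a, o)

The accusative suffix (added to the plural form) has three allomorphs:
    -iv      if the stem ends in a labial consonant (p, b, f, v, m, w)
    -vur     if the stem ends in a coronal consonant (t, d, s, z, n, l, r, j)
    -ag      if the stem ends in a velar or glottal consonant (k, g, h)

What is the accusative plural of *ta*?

Since the last vowel of *ta* is /a/ (a non-high vowel), it takes -zos, giving *tazos*.
The plural form *tazos*: final consonant = /s/, coronal → -vur → *tazosvur*.

tazosvur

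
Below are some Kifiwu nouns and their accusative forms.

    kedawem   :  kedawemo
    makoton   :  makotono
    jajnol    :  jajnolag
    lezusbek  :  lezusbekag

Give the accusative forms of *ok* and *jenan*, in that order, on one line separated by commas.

The suffix is conditioned by the final consonant: -o when the stem ends in a nasal (*kedawem*, *makoton*); -ag when the stem ends in a non-nasal consonant (*jajnol*, *lezusbek*).
The final consonant of *ok* is /k/, which is non-nasal, so the suffix is -ag, giving *okag*.
Since the final consonant of *jenan* is /n/ (a nasal), it takes -o, giving *jenano*.

okag, jenano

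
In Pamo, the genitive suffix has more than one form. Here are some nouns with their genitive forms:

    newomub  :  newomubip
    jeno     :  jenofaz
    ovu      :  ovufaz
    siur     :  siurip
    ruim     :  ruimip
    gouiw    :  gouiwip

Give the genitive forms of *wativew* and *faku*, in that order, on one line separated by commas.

The suffix is conditioned by the final sound: -ip when the stem ends in a consonant (*newomub*, *siur*, *ruim*, *gouiw*); -faz when the stem ends in a vowel (*jeno*, *ovu*).
*wativew*: final sound = /w/, a consonant → -ip → *wativewip*.
Since the final sound of *faku* is /u/ (a vowel), it takes -faz, giving *fakufaz*.

wativewip, fakufaz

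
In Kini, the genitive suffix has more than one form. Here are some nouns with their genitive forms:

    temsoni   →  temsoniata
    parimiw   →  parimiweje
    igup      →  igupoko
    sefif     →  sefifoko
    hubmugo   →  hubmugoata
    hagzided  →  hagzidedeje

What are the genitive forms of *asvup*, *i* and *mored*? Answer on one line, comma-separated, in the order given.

The suffix is conditioned by the final sound: -oko when the stem ends in a voiceless consonant (*igup*, *sefif*); -eje when the stem ends in a voiced consonant (*parimiw*, *hagzided*); -ata when the stem ends in a vowel (*temsoni*, *hubmugo*).
*asvup*: final sound = /p/, a voiceless consonant → -oko → *asvupoko*.
The final sound of *i* is /i/, which is a vowel, so the suffix is -ata, giving *iata*.
*mored* — final sound /d/ (a voiced consonant) → -eje → *moredeje*.

asvupoko, iata, moredeje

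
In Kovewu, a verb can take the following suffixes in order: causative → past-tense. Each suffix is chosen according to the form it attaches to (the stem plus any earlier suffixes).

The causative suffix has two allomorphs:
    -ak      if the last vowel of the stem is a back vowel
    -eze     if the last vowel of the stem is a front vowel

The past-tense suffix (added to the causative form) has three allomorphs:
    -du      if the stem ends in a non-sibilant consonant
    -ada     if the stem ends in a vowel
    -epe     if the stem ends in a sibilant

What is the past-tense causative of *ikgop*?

ikgopakdu

*ikgop*: last vowel = /o/, a back vowel → -ak → *ikgopak*.
The final sound of the causative form *ikgopak* is /k/, which is a non-sibilant consonant, so the past-tense suffix is -du, giving *ikgopakdu*.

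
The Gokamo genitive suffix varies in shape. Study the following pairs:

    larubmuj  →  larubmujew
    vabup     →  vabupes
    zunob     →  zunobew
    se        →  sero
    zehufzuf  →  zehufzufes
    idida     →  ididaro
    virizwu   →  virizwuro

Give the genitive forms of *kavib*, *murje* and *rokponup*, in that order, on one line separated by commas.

Looking at the final sound of each stem: -es when the stem ends in a voiceless consonant (*vabup*, *zehufzuf*); -ew when the stem ends in a voiced consonant (*larubmuj*, *zunob*); -ro when the stem ends in a vowel (*se*, *idida*, *virizwu*).
The final sound of *kavib* is /b/, which is a voiced consonant, so the suffix is -ew, giving *kavibew*.
*murje* — final sound /e/ (a vowel) → -ro → *murjero*.
The final sound of *rokponup* is /p/, which is a voiceless consonant, so the suffix is -es, giving *rokponupes*.

kavibew, murjero, rokponupes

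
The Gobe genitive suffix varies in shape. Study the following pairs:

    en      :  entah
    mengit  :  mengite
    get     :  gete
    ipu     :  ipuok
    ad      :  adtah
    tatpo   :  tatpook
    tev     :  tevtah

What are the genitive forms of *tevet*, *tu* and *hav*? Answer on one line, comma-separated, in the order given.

tevete, tuok, havtah

The suffix is conditioned by the final sound: -e when the stem ends in a voiceless consonant (*mengit*, *get*); -tah when the stem ends in a voiced consonant (*en*, *ad*, *tev*); -ok when the stem ends in a vowel (*ipu*, *tatpo*).
*tevet*: final sound = /t/, a voiceless consonant → -e → *tevete*.
The final sound of *tu* is /u/, which is a vowel, so the suffix is -ok, giving *tuok*.
*hav* — final sound /v/ (a voiced consonant) → -tah → *havtah*.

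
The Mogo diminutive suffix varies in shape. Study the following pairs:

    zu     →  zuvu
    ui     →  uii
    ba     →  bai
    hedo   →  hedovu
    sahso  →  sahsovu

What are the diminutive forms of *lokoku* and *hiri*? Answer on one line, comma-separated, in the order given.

The pattern is rounding harmony: -vu when the last vowel of the stem is a rounded vowel (*zu*, *hedo*, *sahso*); -i when the last vowel of the stem is an unrounded vowel (*ui*, *ba*).
Since the last vowel of *lokoku* is /u/ (a rounded vowel), it takes -vu, giving *lokokuvu*.
Since the last vowel of *hiri* is /i/ (an unrounded vowel), it takes -i, giving *hirii*.

lokokuvu, hirii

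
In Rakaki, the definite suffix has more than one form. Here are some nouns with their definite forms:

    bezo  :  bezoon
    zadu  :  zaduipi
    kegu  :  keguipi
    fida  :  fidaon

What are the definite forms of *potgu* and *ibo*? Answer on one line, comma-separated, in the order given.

potguipi, iboon

The pattern is height harmony: -ipi when the last vowel of the stem is a high vowel (*zadu*, *kegu*); -on when the last vowel of the stem is a non-high vowel (*bezo*, *fida*).
*potgu*: last vowel = /u/, a high vowel → -ipi → *potguipi*.
*ibo* — last vowel /o/ (a non-high vowel) → -on → *iboon*.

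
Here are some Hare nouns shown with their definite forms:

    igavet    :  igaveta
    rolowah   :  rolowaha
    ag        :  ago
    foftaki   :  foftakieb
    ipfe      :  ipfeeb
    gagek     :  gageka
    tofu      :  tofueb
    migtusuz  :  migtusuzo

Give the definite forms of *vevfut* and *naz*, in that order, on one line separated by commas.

Looking at the final sound of each stem: -a when the stem ends in a voiceless consonant (*igavet*, *rolowah*, *gagek*); -o when the stem ends in a voiced consonant (*ag*, *migtusuz*); -eb when the stem ends in a vowel (*foftaki*, *ipfe*, *tofu*).
Since the final sound of *vevfut* is /t/ (a voiceless consonant), it takes -a, giving *vevfuta*.
Since the final sound of *naz* is /z/ (a voiced consonant), it takes -o, giving *nazo*.

vevfuta, nazo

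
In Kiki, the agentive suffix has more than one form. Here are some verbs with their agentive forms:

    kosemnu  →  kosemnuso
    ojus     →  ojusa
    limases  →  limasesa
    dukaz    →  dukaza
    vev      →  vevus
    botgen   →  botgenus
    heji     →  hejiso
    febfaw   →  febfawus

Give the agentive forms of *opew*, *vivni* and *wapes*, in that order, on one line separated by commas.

opewus, vivniso, wapesa

The pattern is sibilance of the final sound: -a when the stem ends in a sibilant (*ojus*, *limases*, *dukaz*); -us when the stem ends in a non-sibilant consonant (*vev*, *botgen*, *febfaw*); -so when the stem ends in a vowel (*kosemnu*, *heji*).
Since the final sound of *opew* is /w/ (a non-sibilant consonant), it takes -us, giving *opewus*.
*vivni*: final sound = /i/, a vowel → -so → *vivniso*.
*wapes*: final sound = /s/, a sibilant → -a → *wapesa*.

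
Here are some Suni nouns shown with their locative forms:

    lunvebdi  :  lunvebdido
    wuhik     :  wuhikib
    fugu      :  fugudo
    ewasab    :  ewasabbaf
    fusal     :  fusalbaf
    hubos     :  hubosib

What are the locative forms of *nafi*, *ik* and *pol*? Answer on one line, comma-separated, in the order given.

The suffix is conditioned by the final sound: -ib when the stem ends in a voiceless consonant (*wuhik*, *hubos*); -baf when the stem ends in a voiced consonant (*ewasab*, *fusal*); -do when the stem ends in a vowel (*lunvebdi*, *fugu*).
*nafi* — final sound /i/ (a vowel) → -do → *nafido*.
*ik*: final sound = /k/, a voiceless consonant → -ib → *ikib*.
The final sound of *pol* is /l/, which is a voiced consonant, so the suffix is -baf, giving *polbaf*.

nafido, ikib, polbaf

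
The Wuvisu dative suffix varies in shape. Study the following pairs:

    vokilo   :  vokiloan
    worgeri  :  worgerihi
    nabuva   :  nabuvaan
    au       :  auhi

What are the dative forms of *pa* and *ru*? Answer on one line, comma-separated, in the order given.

paan, ruhi

The suffix is conditioned by the last vowel: -hi when the last vowel of the stem is a high vowel (*worgeri*, *au*); -an when the last vowel of the stem is a non-high vowel (*vokilo*, *nabuva*).
*pa*: last vowel = /a/, a non-high vowel → -an → *paan*.
*ru* — last vowel /u/ (a high vowel) → -hi → *ruhi*.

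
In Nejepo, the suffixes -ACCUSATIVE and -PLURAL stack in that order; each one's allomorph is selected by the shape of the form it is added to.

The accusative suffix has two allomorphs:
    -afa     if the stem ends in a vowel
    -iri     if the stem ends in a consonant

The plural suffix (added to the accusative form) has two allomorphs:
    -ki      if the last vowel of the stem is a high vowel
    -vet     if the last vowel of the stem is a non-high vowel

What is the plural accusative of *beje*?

*beje* — final sound /e/ (a vowel) → -afa → *bejeafa*.
The accusative form *bejeafa*: last vowel = /a/, a non-high vowel → -vet → *bejeafavet*.

bejeafavet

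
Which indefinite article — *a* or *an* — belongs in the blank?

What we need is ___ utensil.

a

The indefinite article is chosen by the initial *sound* of the following word, not its spelling.
*utensil* begins with the sound /juː/ (u pronounced /juː/) — a consonant sound.
So the article is *a*: What we need is a utensil.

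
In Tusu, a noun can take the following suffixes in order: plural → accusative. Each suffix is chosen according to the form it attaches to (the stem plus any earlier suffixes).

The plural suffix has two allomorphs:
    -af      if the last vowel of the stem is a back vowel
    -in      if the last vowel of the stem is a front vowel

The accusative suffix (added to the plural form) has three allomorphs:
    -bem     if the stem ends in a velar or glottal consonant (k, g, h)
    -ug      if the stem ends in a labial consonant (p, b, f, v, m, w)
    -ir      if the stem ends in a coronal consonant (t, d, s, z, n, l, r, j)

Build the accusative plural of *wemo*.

*wemo*: last vowel = /o/, a back vowel → -af → *wemoaf*.
The plural form *wemoaf*: final consonant = /f/, labial → -ug → *wemoafug*.

wemoafug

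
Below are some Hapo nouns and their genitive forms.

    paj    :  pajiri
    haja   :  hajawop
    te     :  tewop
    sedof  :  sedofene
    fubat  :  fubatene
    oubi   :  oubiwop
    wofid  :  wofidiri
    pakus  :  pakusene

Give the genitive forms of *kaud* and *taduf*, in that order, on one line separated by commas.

The alternation tracks the final sound of the stem — -ene when the stem ends in a voiceless consonant (*sedof*, *fubat*, *pakus*); -iri when the stem ends in a voiced consonant (*paj*, *wofid*); -wop when the stem ends in a vowel (*haja*, *te*, *oubi*).
Since the final sound of *kaud* is /d/ (a voiced consonant), it takes -iri, giving *kaudiri*.
The final sound of *taduf* is /f/, which is a voiceless consonant, so the suffix is -ene, giving *tadufene*.

kaudiri, tadufene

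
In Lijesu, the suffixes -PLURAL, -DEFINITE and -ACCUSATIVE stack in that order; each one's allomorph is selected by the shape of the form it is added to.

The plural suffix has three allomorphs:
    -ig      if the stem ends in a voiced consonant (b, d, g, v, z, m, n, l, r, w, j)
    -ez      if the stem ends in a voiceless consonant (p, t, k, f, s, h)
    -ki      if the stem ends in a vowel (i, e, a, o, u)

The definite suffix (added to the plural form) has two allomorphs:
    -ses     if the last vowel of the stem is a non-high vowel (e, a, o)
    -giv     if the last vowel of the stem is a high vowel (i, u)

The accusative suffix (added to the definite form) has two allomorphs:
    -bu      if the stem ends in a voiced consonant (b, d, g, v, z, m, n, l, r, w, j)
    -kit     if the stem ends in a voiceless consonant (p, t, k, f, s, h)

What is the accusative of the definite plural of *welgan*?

welganiggivbu

Since the final sound of *welgan* is /n/ (a voiced consonant), it takes -ig, giving *welganig*.
The last vowel of the plural form *welganig* is /i/, which is a high vowel, so the definite suffix is -giv, giving *welganiggiv*.
Since the final consonant of the definite form *welganiggiv* is /v/ (voiced), it takes -bu, giving *welganiggivbu*.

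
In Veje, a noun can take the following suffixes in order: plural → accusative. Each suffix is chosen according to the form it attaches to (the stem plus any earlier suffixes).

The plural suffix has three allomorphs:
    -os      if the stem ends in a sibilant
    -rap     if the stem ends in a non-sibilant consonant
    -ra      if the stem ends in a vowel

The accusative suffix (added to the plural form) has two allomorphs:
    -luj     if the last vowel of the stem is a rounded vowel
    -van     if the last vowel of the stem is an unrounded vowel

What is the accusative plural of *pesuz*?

*pesuz* — final sound /z/ (a sibilant) → -os → *pesuzos*.
The plural form *pesuzos* — last vowel /o/ (a rounded vowel) → -luj → *pesuzosluj*.

pesuzosluj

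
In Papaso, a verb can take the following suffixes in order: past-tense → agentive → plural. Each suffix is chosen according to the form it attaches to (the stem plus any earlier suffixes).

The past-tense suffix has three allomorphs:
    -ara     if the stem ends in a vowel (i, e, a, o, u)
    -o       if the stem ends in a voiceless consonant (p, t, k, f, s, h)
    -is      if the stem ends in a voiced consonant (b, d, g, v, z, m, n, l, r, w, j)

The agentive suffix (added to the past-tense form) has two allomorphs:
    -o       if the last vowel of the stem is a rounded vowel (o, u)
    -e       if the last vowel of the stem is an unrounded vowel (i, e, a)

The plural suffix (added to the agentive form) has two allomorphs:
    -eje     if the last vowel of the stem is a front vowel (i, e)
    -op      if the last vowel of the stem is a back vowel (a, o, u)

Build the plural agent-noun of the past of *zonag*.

zonagiseeje

The final sound of *zonag* is /g/, which is a voiced consonant, so the past-tense suffix is -is, giving *zonagis*.
Since the last vowel of the past-tense form *zonagis* is /i/ (an unrounded vowel), it takes -e, giving *zonagise*.
The agentive form *zonagise* — last vowel /e/ (a front vowel) → -eje → *zonagiseeje*.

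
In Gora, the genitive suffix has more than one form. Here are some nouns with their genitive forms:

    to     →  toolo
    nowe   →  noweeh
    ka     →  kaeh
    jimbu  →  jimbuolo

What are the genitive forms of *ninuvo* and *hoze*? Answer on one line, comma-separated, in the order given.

The pattern is rounding harmony: -olo when the last vowel of the stem is a rounded vowel (*to*, *jimbu*); -eh when the last vowel of the stem is an unrounded vowel (*nowe*, *ka*).
*ninuvo* — last vowel /o/ (a rounded vowel) → -olo → *ninuvoolo*.
Since the last vowel of *hoze* is /e/ (an unrounded vowel), it takes -eh, giving *hozeeh*.

ninuvoolo, hozeeh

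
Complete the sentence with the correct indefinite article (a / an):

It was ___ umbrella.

The indefinite article is chosen by the initial *sound* of the following word, not its spelling.
*umbrella* begins with the sound /ʌ/ (u pronounced /ʌ/) — a vowel sound.
So the article is *an*: It was an umbrella.

an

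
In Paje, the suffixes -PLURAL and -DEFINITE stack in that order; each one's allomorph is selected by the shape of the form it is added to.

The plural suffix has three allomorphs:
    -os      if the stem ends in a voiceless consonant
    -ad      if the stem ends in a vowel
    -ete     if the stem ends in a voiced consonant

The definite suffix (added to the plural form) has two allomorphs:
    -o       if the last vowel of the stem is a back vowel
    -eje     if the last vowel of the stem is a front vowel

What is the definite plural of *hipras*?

hiprasoso

The final sound of *hipras* is /s/, which is a voiceless consonant, so the plural suffix is -os, giving *hiprasos*.
Since the last vowel of the plural form *hiprasos* is /o/ (a back vowel), it takes -o, giving *hiprasoso*.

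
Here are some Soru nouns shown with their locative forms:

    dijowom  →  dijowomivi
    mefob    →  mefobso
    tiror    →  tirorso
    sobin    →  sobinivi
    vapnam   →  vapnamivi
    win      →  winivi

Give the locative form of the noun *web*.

webso

Looking at the final consonant of each stem: -ivi when the stem ends in a nasal (*dijowom*, *sobin*, *vapnam*, *win*); -so when the stem ends in a non-nasal consonant (*mefob*, *tiror*).
Since the final consonant of *web* is /b/ (non-nasal), it takes -so, giving *webso*.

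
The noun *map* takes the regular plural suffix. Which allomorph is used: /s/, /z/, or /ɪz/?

/s/

The stem *map* ends in a voiceless non-sibilant consonant.
The plural suffix surfaces as /ɪz/ after sibilants, /s/ after other voiceless consonants, and /z/ after other voiced sounds.
So the plural -s on *map* is pronounced /s/.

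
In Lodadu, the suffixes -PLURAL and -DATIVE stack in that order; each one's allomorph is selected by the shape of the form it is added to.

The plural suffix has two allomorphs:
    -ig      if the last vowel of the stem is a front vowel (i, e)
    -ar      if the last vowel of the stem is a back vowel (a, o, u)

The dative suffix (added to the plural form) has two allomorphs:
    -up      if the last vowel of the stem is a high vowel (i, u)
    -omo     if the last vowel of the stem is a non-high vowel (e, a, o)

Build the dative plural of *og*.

Since the last vowel of *og* is /o/ (a back vowel), it takes -ar, giving *ogar*.
The plural form *ogar*: last vowel = /a/, a non-high vowel → -omo → *ogaromo*.

ogaromo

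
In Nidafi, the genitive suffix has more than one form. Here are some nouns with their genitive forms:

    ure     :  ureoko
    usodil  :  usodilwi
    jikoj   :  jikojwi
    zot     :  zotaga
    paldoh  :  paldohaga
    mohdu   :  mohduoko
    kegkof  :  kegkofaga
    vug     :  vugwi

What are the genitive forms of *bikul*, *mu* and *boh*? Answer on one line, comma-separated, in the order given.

Looking at the final sound of each stem: -aga when the stem ends in a voiceless consonant (*zot*, *paldoh*, *kegkof*); -wi when the stem ends in a voiced consonant (*usodil*, *jikoj*, *vug*); -oko when the stem ends in a vowel (*ure*, *mohdu*).
Since the final sound of *bikul* is /l/ (a voiced consonant), it takes -wi, giving *bikulwi*.
*mu*: final sound = /u/, a vowel → -oko → *muoko*.
*boh*: final sound = /h/, a voiceless consonant → -aga → *bohaga*.

bikulwi, muoko, bohaga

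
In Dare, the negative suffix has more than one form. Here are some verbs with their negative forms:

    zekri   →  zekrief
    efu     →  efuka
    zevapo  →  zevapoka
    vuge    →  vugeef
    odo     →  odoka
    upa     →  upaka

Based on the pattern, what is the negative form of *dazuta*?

Looking at the last vowel of each stem: -ef when the last vowel of the stem is a front vowel (*zekri*, *vuge*); -ka when the last vowel of the stem is a back vowel (*efu*, *zevapo*, *odo*, *upa*).
*dazuta*: last vowel = /a/, a back vowel → -ka → *dazutaka*.

dazutaka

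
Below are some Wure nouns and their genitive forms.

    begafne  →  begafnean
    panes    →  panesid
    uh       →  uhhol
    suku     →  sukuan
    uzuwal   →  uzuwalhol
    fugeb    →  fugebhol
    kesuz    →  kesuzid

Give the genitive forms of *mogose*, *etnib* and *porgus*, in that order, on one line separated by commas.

mogosean, etnibhol, porgusid

The suffix is conditioned by the final sound: -id when the stem ends in a sibilant (*panes*, *kesuz*); -hol when the stem ends in a non-sibilant consonant (*uh*, *uzuwal*, *fugeb*); -an when the stem ends in a vowel (*begafne*, *suku*).
Since the final sound of *mogose* is /e/ (a vowel), it takes -an, giving *mogosean*.
*etnib*: final sound = /b/, a non-sibilant consonant → -hol → *etnibhol*.
Since the final sound of *porgus* is /s/ (a sibilant), it takes -id, giving *porgusid*.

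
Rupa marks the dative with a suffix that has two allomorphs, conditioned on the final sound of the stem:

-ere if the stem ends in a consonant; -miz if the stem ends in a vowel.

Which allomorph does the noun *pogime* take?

-miz

Since the final sound of *pogime* is /e/ (a vowel), it takes -miz.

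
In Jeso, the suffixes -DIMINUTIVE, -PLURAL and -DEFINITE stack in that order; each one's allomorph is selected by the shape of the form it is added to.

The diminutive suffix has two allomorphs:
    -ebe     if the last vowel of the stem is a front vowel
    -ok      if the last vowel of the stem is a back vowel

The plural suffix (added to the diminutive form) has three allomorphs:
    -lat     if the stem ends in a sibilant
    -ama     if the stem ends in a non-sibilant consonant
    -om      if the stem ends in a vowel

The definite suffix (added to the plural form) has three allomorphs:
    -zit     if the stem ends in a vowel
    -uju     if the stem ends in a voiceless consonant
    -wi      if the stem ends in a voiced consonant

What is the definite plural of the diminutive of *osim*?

*osim* — last vowel /i/ (a front vowel) → -ebe → *osimebe*.
The diminutive form *osimebe*: final sound = /e/, a vowel → -om → *osimebeom*.
The plural form *osimebeom* — final sound /m/ (a voiced consonant) → -wi → *osimebeomwi*.

osimebeomwi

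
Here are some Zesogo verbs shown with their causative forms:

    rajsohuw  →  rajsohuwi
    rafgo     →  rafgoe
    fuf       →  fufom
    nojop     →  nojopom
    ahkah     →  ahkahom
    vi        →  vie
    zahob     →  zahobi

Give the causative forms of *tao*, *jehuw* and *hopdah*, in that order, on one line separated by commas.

taoe, jehuwi, hopdahom

The alternation tracks the final sound of the stem — -om when the stem ends in a voiceless consonant (*fuf*, *nojop*, *ahkah*); -i when the stem ends in a voiced consonant (*rajsohuw*, *zahob*); -e when the stem ends in a vowel (*rafgo*, *vi*).
The final sound of *tao* is /o/, which is a vowel, so the suffix is -e, giving *taoe*.
Since the final sound of *jehuw* is /w/ (a voiced consonant), it takes -i, giving *jehuwi*.
Since the final sound of *hopdah* is /h/ (a voiceless consonant), it takes -om, giving *hopdahom*.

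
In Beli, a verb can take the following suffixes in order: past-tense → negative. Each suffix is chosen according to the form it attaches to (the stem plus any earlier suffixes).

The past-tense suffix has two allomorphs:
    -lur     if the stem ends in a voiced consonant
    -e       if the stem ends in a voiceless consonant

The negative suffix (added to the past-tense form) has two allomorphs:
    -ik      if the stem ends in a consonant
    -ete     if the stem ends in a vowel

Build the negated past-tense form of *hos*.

hoseete

*hos* — final consonant /s/ (voiceless) → -e → *hose*.
The past-tense form *hose*: final sound = /e/, a vowel → -ete → *hoseete*.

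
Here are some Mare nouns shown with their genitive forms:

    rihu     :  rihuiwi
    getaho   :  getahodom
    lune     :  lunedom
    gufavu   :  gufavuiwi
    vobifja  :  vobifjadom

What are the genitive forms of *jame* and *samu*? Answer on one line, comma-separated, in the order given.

The pattern is height harmony: -iwi when the last vowel of the stem is a high vowel (*rihu*, *gufavu*); -dom when the last vowel of the stem is a non-high vowel (*getaho*, *lune*, *vobifja*).
*jame*: last vowel = /e/, a non-high vowel → -dom → *jamedom*.
*samu* — last vowel /u/ (a high vowel) → -iwi → *samuiwi*.

jamedom, samuiwi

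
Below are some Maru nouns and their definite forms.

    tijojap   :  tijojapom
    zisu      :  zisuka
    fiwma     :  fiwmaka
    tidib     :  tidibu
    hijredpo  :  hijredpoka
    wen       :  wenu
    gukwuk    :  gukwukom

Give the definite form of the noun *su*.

The alternation tracks the final sound of the stem — -om when the stem ends in a voiceless consonant (*tijojap*, *gukwuk*); -u when the stem ends in a voiced consonant (*tidib*, *wen*); -ka when the stem ends in a vowel (*zisu*, *fiwma*, *hijredpo*).
*su* — final sound /u/ (a vowel) → -ka → *suka*.

suka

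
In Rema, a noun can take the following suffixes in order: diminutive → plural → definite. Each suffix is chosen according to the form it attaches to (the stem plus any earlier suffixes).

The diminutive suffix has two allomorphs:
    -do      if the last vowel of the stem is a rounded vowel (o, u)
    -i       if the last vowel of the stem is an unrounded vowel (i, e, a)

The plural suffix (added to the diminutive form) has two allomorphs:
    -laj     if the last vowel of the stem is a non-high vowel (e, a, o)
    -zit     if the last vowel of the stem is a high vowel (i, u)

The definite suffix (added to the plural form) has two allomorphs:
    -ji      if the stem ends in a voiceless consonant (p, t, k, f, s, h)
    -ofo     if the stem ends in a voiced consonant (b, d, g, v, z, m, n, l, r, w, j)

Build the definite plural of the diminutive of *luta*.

The last vowel of *luta* is /a/, which is an unrounded vowel, so the diminutive suffix is -i, giving *lutai*.
The diminutive form *lutai*: last vowel = /i/, a high vowel → -zit → *lutaizit*.
The plural form *lutaizit*: final consonant = /t/, voiceless → -ji → *lutaizitji*.

lutaizitji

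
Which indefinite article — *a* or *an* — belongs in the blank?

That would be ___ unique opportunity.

The indefinite article is chosen by the initial *sound* of the following word, not its spelling.
*unique* begins with the sound /juː/ (u pronounced /juː/) — a consonant sound.
So the article is *a*: That would be a unique opportunity.

a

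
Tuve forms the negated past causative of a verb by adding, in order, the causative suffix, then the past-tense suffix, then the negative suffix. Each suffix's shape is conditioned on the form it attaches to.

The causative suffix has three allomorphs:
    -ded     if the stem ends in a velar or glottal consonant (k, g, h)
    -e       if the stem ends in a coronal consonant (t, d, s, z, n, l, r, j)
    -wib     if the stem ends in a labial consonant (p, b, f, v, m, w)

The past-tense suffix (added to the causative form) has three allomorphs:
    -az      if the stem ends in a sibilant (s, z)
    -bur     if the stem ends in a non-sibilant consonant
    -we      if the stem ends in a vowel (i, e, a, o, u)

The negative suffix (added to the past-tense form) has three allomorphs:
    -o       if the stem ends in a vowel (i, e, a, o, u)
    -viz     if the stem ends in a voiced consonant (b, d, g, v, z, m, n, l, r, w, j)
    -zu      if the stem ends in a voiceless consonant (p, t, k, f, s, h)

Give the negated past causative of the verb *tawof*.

*tawof*: final consonant = /f/, labial → -wib → *tawofwib*.
Since the final sound of the causative form *tawofwib* is /b/ (a non-sibilant consonant), it takes -bur, giving *tawofwibbur*.
Since the final sound of the past-tense form *tawofwibbur* is /r/ (a voiced consonant), it takes -viz, giving *tawofwibburviz*.

tawofwibburviz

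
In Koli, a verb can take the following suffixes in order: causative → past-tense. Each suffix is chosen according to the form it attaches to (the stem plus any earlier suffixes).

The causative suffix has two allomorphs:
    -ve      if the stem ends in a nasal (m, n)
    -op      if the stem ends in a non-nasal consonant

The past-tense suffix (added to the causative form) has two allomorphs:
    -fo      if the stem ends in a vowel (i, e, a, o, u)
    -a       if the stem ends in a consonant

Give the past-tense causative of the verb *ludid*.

ludidopa

*ludid*: final consonant = /d/, non-nasal → -op → *ludidop*.
The final sound of the causative form *ludidop* is /p/, which is a consonant, so the past-tense suffix is -a, giving *ludidopa*.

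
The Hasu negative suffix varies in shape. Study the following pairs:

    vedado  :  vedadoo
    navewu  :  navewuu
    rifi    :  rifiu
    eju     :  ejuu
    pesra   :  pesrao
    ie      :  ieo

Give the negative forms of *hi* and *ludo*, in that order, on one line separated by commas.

The pattern is height harmony: -u when the last vowel of the stem is a high vowel (*navewu*, *rifi*, *eju*); -o when the last vowel of the stem is a non-high vowel (*vedado*, *pesra*, *ie*).
*hi* — last vowel /i/ (a high vowel) → -u → *hiu*.
*ludo*: last vowel = /o/, a non-high vowel → -o → *ludoo*.

hiu, ludoo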